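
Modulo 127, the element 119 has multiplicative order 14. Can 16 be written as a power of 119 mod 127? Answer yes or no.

yes

16 ∈ ⟨119⟩ iff 16^14 ≡ 1 (mod 127), since |⟨119⟩| = 14.
16^14 mod 127 = 1.
Since 1 = 1, 16 lies in the subgroup.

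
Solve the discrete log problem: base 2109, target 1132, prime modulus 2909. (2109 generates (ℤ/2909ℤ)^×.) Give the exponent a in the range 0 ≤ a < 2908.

2333

Baby-step giant-step with m = ceil(sqrt(2908)) = 54.
Baby table (2109^j mod 2909 for j=0..53):
  0:1  1:2109  2:20  3:1454  4:400  5:2899  6:2182  7:2709
  8:5  9:1818  10:100  11:1452  12:2000  13:2859  14:2183  15:1909
  16:25  17:363  18:500  19:1442  20:1273  21:2659  22:2188  23:818
  24:125  25:1815  26:2500  27:1392  28:547  29:1659  30:2213  31:1181
  32:625  33:348  34:864  35:1142  36:2735  37:2477  38:2338  39:87
  40:216  41:1740  42:1411  43:2801  44:2039  45:749  46:54  47:435
  48:1080  49:2882  50:1237  51:2369  52:1468  53:836
Giant step factor: 2109^(-54) ≡ 334 (mod 2909).
Scan 1132·334^i mod 2909 for i = 0, 1, …:
  i=0: 1132   i=1: 2827   i=2: 1702   i=3: 1213
  i=4: 791   i=5: 2384   i=6: 2099   i=7: 2906
  i=8: 1907   i=9: 2776     …   i=42: 2234
  i=43: 1452
Match at i=43, j=11: a = 43·54 + 11 = 2333.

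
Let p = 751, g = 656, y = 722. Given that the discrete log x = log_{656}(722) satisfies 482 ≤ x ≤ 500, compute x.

Compute 656^482 mod 751 = 604, then multiply by 656 repeatedly:
  656^482=604  656^483=447  656^484=342  656^485=554  656^486=691
  656^487=443  656^488=722
Found 722 at exponent 488.

488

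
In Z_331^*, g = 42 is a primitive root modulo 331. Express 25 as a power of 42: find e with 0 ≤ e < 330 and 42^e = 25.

Baby-step giant-step with m = ceil(sqrt(330)) = 19.
Baby table (42^j mod 331 for j=0..18):
  0:1  1:42  2:109  3:275  4:296  5:185  6:157  7:305
  8:232  9:145  10:132  11:248  12:155  13:221  14:14  15:257
  16:202  17:209  18:172
Giant step factor: 42^(-19) ≡ 97 (mod 331).
Scan 25·97^i mod 331 for i = 0, 1, …:
  i=0: 25   i=1: 108   i=2: 215   i=3: 2
  i=4: 194   i=5: 282   i=6: 212   i=7: 42
Match at i=7, j=1: e = 7·19 + 1 = 134.

134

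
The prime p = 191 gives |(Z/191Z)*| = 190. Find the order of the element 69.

19

The order of 69 must divide p − 1 = 190 = 2 · 5 · 19.
Divisors: 1, 2, 5, 10, 19, 38, 95, 190.
Check each in increasing order: 69^1 ≡ 69;  69^2 ≡ 177;  69^5 ≡ 154;  69^10 ≡ 32;  69^19 ≡ 1.
Smallest exponent giving 1 is 19.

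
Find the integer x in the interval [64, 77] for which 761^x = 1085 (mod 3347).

70

Compute 761^64 mod 3347 = 1019, then multiply by 761 repeatedly:
  761^64=1019  761^65=2302  761^66=1341  761^67=3013  761^68=198
  761^69=63  761^70=1085
Found 1085 at exponent 70.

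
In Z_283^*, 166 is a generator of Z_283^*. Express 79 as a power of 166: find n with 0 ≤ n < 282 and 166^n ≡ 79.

207

Baby-step giant-step with m = ceil(sqrt(282)) = 17.
Baby table (166^j mod 283 for j=0..16):
  0:1  1:166  2:105  3:167  4:271  5:272  6:155  7:260
  8:144  9:132  10:121  11:276  12:253  13:114  14:246  15:84
  16:77
Giant step factor: 166^(-17) ≡ 277 (mod 283).
Scan 79·277^i mod 283 for i = 0, 1, …:
  i=0: 79   i=1: 92   i=2: 14   i=3: 199
  i=4: 221   i=5: 89   i=6: 32   i=7: 91
  i=8: 20   i=9: 163   i=10: 154   i=11: 208
  i=12: 167
Match at i=12, j=3: n = 12·17 + 3 = 207.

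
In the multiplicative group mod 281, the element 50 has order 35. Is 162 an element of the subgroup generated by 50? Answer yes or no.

yes

162 ∈ ⟨50⟩ iff 162^35 ≡ 1 (mod 281), since |⟨50⟩| = 35.
162^35 mod 281 = 1.
Since 1 = 1, 162 lies in the subgroup.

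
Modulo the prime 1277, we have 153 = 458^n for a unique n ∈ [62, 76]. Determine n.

Compute 458^62 mod 1277 = 35, then multiply by 458 repeatedly:
  458^62=35  458^63=706  458^64=267  458^65=971  458^66=322
  458^67=621  458^68=924  458^69=505  458^70=153
Found 153 at exponent 70.

70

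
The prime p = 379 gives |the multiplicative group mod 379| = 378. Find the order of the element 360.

378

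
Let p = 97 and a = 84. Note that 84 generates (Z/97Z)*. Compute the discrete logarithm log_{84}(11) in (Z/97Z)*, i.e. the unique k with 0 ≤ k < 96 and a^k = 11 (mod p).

38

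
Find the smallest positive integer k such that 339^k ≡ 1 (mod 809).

808

The order of 339 must divide p − 1 = 808 = 2^3 · 101.
Divisors: 1, 2, 4, 8, 101, 202, 404, 808.
Check each in increasing order: 339^1 ≡ 339;  339^2 ≡ 43;  339^4 ≡ 231;  339^8 ≡ 776;  339^101 ≡ 239;  339^202 ≡ 491;  339^404 ≡ 808;  339^808 ≡ 1.
Smallest exponent giving 1 is 808.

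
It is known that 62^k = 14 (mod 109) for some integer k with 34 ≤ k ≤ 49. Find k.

Compute 62^34 mod 109 = 88, then multiply by 62 repeatedly:
  62^34=88  62^35=6  62^36=45  62^37=65  62^38=106
  62^39=32  62^40=22  62^41=56  62^42=93  62^43=98
  62^44=81  62^45=8  62^46=60  62^47=14
Found 14 at exponent 47.

47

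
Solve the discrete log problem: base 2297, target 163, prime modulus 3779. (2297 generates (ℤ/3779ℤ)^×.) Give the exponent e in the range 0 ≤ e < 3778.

1778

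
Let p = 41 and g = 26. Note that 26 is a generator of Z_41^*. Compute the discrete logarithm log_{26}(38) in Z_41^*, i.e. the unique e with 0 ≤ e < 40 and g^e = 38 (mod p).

Successive powers of 26 modulo 41:
  26^0=1  26^1=26  26^2=20  26^3=28  26^4=31  26^5=27
  26^6=5  26^7=7  26^8=18  26^9=17  26^10=32  26^11=12
  26^12=25  26^13=35  26^14=8  26^15=3  26^16=37  26^17=19
  26^18=2  26^19=11  26^20=40  26^21=15  26^22=21  26^23=13
  26^24=10  26^25=14  26^26=36  26^27=34  26^28=23  26^29=24
  26^30=9  26^31=29  26^32=16  26^33=6  26^34=33  26^35=38
So 26^35 ≡ 38 (mod 41), giving e = 35.

35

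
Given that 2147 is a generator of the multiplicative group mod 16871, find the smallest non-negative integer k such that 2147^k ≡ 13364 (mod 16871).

13675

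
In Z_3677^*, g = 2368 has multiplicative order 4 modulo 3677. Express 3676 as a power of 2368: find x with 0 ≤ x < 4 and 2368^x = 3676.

Successive powers of 2368 modulo 3677:
  2368^0=1  2368^1=2368  2368^2=3676
So 2368^2 ≡ 3676 (mod 3677), giving x = 2.

2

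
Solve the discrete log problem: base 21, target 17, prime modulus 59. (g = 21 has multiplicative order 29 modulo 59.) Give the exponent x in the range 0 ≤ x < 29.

Successive powers of 21 modulo 59:
  21^0=1  21^1=21  21^2=28  21^3=57  21^4=17
So 21^4 ≡ 17 (mod 59), giving x = 4.

4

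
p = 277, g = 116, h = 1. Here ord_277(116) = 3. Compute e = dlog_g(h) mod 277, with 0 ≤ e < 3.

Successive powers of 116 modulo 277:
  116^0=1
So 116^0 ≡ 1 (mod 277), giving e = 0.

0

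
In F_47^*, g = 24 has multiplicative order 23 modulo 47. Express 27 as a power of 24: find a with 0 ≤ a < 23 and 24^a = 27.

12

Successive powers of 24 modulo 47:
  24^0=1  24^1=24  24^2=12  24^3=6  24^4=3  24^5=25
  24^6=36  24^7=18  24^8=9  24^9=28  24^10=14  24^11=7
  24^12=27
So 24^12 ≡ 27 (mod 47), giving a = 12.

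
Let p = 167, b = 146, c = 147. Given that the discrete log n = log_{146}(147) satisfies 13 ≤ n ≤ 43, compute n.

Compute 146^13 mod 167 = 52, then multiply by 146 repeatedly:
  146^13=52  146^14=77  146^15=53  146^16=56  146^17=160
  146^18=147
Found 147 at exponent 18.

18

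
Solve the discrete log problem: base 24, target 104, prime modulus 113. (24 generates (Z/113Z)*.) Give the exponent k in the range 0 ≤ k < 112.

Baby-step giant-step with m = ceil(sqrt(112)) = 11.
Baby table (24^j mod 113 for j=0..10):
  0:1  1:24  2:11  3:38  4:8  5:79  6:88  7:78
  8:64  9:67  10:26
Giant step factor: 24^(-11) ≡ 23 (mod 113).
Scan 104·23^i mod 113 for i = 0, 1, …:
  i=0: 104   i=1: 19   i=2: 98   i=3: 107
  i=4: 88
Match at i=4, j=6: k = 4·11 + 6 = 50.

50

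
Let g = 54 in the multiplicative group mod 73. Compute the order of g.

The order of 54 must divide p − 1 = 72 = 2^3 · 3^2.
Divisors: 1, 2, 3, 4, 6, 8, 9, 12, 18, 24, 36, 72.
Check each in increasing order: 54^1 ≡ 54;  54^2 ≡ 69;  54^3 ≡ 3;  54^4 ≡ 16;  54^6 ≡ 9;  54^8 ≡ 37;  54^9 ≡ 27;  54^12 ≡ 8;  54^18 ≡ 72;  54^24 ≡ 64;  54^36 ≡ 1.
Smallest exponent giving 1 is 36.

36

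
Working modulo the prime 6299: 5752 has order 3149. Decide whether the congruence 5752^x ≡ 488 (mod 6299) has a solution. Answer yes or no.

488 ∈ ⟨5752⟩ iff 488^3149 ≡ 1 (mod 6299), since |⟨5752⟩| = 3149.
488^3149 mod 6299 = 6298.
Since 6298 ≠ 1, 488 does not lie in the subgroup.

no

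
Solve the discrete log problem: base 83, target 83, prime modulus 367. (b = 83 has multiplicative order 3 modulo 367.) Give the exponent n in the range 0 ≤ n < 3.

1

Successive powers of 83 modulo 367:
  83^0=1  83^1=83
So 83^1 ≡ 83 (mod 367), giving n = 1.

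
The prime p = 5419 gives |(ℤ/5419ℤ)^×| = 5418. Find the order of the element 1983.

387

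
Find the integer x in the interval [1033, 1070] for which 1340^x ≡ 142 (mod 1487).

1060

Compute 1340^1033 mod 1487 = 468, then multiply by 1340 repeatedly:
  1340^1033=468  1340^1034=1093  1340^1035=1412  1340^1036=616  1340^1037=155
  1340^1038=1007  1340^1039=671  1340^1040=992  1340^1041=1389  1340^1042=1023
  1340^1043=1293  1340^1044=265  1340^1045=1194  1340^1046=1435  1340^1047=209
  1340^1048=504  1340^1049=262  1340^1050=148  1340^1051=549  1340^1052=1082
  1340^1053=55  1340^1054=837  1340^1055=382  1340^1056=352  1340^1057=301
  1340^1058=363  1340^1059=171  1340^1060=142
Found 142 at exponent 1060.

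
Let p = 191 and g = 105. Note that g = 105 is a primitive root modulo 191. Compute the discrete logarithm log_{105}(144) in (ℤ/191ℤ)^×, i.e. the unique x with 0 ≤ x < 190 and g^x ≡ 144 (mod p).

Baby-step giant-step with m = ceil(sqrt(190)) = 14.
Baby table (105^j mod 191 for j=0..13):
  0:1  1:105  2:138  3:165  4:135  5:41  6:103  7:119
  8:80  9:187  10:153  11:21  12:104  13:33
Giant step factor: 105^(-14) ≡ 92 (mod 191).
Scan 144·92^i mod 191 for i = 0, 1, …:
  i=0: 144   i=1: 69   i=2: 45   i=3: 129
  i=4: 26   i=5: 100   i=6: 32   i=7: 79
  i=8: 10   i=9: 156   i=10: 27   i=11: 1
Match at i=11, j=0: x = 11·14 + 0 = 154.

154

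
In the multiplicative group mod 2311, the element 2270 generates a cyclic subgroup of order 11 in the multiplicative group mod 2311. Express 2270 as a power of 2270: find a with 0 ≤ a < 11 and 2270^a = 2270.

1

Successive powers of 2270 modulo 2311:
  2270^0=1  2270^1=2270
So 2270^1 ≡ 2270 (mod 2311), giving a = 1.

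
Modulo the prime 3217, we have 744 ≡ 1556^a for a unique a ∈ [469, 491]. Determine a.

Compute 1556^469 mod 3217 = 2941, then multiply by 1556 repeatedly:
  1556^469=2941  1556^470=1622  1556^471=1704  1556^472=616  1556^473=3047
  1556^474=2491  1556^475=2728  1556^476=1545  1556^477=921  1556^478=1511
  1556^479=2706  1556^480=2700  1556^481=3015  1556^482=954  1556^483=1387
  1556^484=2782  1556^485=1927  1556^486=168  1556^487=831  1556^488=3019
  1556^489=744
Found 744 at exponent 489.

489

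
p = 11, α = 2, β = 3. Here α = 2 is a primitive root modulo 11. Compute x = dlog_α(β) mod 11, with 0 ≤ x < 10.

Successive powers of 2 modulo 11:
  2^0=1  2^1=2  2^2=4  2^3=8  2^4=5  2^5=10
  2^6=9  2^7=7  2^8=3
So 2^8 ≡ 3 (mod 11), giving x = 8.

8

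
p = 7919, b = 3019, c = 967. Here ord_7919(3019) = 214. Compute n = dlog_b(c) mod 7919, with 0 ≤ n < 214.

Baby-step giant-step with m = ceil(sqrt(214)) = 15.
Baby table (3019^j mod 7919 for j=0..14):
  0:1  1:3019  2:7511  3:3612  4:165  5:7157  6:3951  7:2055
  8:3468  9:974  10:2557  11:6477  12:2052  13:2330  14:2198
Giant step factor: 3019^(-15) ≡ 7897 (mod 7919).
Scan 967·7897^i mod 7919 for i = 0, 1, …:
  i=0: 967   i=1: 2483   i=2: 807   i=3: 6003
  i=4: 2557
Match at i=4, j=10: n = 4·15 + 10 = 70.

70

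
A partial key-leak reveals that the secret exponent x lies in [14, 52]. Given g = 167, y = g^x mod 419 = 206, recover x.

52

Compute 167^14 mod 419 = 3, then multiply by 167 repeatedly:
  167^14=3  167^15=82  167^16=286  167^17=415  167^18=170
  167^19=317  167^20=145  167^21=332  167^22=136  167^23=86
  167^24=116  167^25=98  167^26=25  167^27=404  167^28=9
  167^29=246  167^30=20  167^31=407  167^32=91  167^33=113
  167^34=16  167^35=158  167^36=408  167^37=258  167^38=348
  167^39=294  167^40=75  167^41=374  167^42=27  167^43=319
  167^44=60  167^45=383  167^46=273  167^47=339  167^48=48
  167^49=55  167^50=386  167^51=355  167^52=206
Found 206 at exponent 52.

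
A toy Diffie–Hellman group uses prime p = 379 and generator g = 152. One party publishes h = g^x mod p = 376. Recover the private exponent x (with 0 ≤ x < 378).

344

Baby-step giant-step with m = ceil(sqrt(378)) = 20.
Baby table (152^j mod 379 for j=0..19):
  0:1  1:152  2:364  3:373  4:225  5:90  6:36  7:166
  8:218  9:163  10:141  11:208  12:159  13:291  14:268  15:183
  16:149  17:287  18:39  19:243
Giant step factor: 152^(-20) ≡ 333 (mod 379).
Scan 376·333^i mod 379 for i = 0, 1, …:
  i=0: 376   i=1: 138   i=2: 95   i=3: 178
  i=4: 150   i=5: 301   i=6: 177   i=7: 196
  i=8: 80   i=9: 110     …   i=16: 267
  i=17: 225
Match at i=17, j=4: x = 17·20 + 4 = 344.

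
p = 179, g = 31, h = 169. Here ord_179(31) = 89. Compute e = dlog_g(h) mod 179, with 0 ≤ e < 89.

41

Baby-step giant-step with m = ceil(sqrt(89)) = 10.
Baby table (31^j mod 179 for j=0..9):
  0:1  1:31  2:66  3:77  4:60  5:70  6:22  7:145
  8:20  9:83
Giant step factor: 31^(-10) ≡ 171 (mod 179).
Scan 169·171^i mod 179 for i = 0, 1, …:
  i=0: 169   i=1: 80   i=2: 76   i=3: 108
  i=4: 31
Match at i=4, j=1: e = 4·10 + 1 = 41.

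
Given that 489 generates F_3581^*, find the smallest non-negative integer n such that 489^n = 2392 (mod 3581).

2508

Baby-step giant-step with m = ceil(sqrt(3580)) = 60.
Baby table (489^j mod 3581 for j=0..59):
  0:1  1:489  2:2775  3:3357  4:1475  5:1494  6:42  7:2633
  8:1958  9:1335  10:1073  11:1871  12:1764  13:3156  14:3454  15:2355
  16:2094  17:3381  18:2468  19:55  20:1828  21:2223  22:2004  23:2343
  24:3388  25:2310  26:1575  27:260  28:1805  29:1719  30:2637  31:333
  32:1692  33:177  34:609  35:578  36:3324  37:3243  38:3025  39:272
  40:511  41:2790  42:3530  43:128  44:1715  45:681  46:3557  47:2588
  48:1439  49:1795  50:410  51:3535  52:2573  53:1266  54:3142  55:189
  56:2896  57:1649  58:636  59:3038
Giant step factor: 489^(-60) ≡ 1122 (mod 3581).
Scan 2392·1122^i mod 3581 for i = 0, 1, …:
  i=0: 2392   i=1: 1655   i=2: 1952   i=3: 2153
  i=4: 2072   i=5: 715   i=6: 86   i=7: 3386
  i=8: 3232   i=9: 2332     …   i=40: 2928
  i=41: 1439
Match at i=41, j=48: n = 41·60 + 48 = 2508.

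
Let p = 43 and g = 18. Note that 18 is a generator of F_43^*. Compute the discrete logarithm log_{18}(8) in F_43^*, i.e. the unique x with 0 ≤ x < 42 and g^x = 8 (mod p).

39

Baby-step giant-step with m = ceil(sqrt(42)) = 7.
Baby table (18^j mod 43 for j=0..6):
  0:1  1:18  2:23  3:27  4:13  5:19  6:41
Giant step factor: 18^(-7) ≡ 37 (mod 43).
Scan 8·37^i mod 43 for i = 0, 1, …:
  i=0: 8   i=1: 38   i=2: 30   i=3: 35
  i=4: 5   i=5: 13
Match at i=5, j=4: x = 5·7 + 4 = 39.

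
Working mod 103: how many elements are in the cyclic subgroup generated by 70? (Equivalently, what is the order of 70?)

102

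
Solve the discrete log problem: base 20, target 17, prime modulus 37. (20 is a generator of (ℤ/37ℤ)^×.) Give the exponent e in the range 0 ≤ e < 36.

19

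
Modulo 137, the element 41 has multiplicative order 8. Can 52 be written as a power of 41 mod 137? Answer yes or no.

no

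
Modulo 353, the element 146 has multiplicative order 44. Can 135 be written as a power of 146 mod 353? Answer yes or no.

135 ∈ ⟨146⟩ iff 135^44 ≡ 1 (mod 353), since |⟨146⟩| = 44.
135^44 mod 353 = 1.
Since 1 = 1, 135 lies in the subgroup.

yes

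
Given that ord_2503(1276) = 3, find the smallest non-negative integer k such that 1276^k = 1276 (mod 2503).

Successive powers of 1276 modulo 2503:
  1276^0=1  1276^1=1276
So 1276^1 ≡ 1276 (mod 2503), giving k = 1.

1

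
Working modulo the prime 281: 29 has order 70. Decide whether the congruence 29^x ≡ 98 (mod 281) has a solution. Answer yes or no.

yes

98 ∈ ⟨29⟩ iff 98^70 ≡ 1 (mod 281), since |⟨29⟩| = 70.
98^70 mod 281 = 1.
Since 1 = 1, 98 lies in the subgroup.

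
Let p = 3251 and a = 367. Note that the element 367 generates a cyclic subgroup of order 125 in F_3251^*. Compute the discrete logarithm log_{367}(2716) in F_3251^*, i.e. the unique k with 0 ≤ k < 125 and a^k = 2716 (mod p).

45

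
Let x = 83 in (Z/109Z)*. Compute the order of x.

The order of 83 must divide p − 1 = 108 = 2^2 · 3^3.
Divisors: 1, 2, 3, 4, 6, 9, 12, 18, 27, 36, 54, 108.
Check each in increasing order: 83^1 ≡ 83;  83^2 ≡ 22;  83^3 ≡ 82;  83^4 ≡ 48;  83^6 ≡ 75;  83^9 ≡ 46;  83^12 ≡ 66;  83^18 ≡ 45;  83^27 ≡ 108;  83^36 ≡ 63;  83^54 ≡ 1.
Smallest exponent giving 1 is 54.

54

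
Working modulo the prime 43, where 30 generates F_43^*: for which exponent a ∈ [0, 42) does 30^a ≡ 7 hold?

Successive powers of 30 modulo 43:
  30^0=1  30^1=30  30^2=40  30^3=39  30^4=9  30^5=12
  30^6=16  30^7=7
So 30^7 ≡ 7 (mod 43), giving a = 7.

7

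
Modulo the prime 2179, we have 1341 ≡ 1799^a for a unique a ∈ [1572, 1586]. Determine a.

Compute 1799^1572 mod 2179 = 1935, then multiply by 1799 repeatedly:
  1799^1572=1935  1799^1573=1202  1799^1574=830  1799^1575=555  1799^1576=463
  1799^1577=559  1799^1578=1122  1799^1579=724  1799^1580=1613  1799^1581=1538
  1799^1582=1711  1799^1583=1341
Found 1341 at exponent 1583.

1583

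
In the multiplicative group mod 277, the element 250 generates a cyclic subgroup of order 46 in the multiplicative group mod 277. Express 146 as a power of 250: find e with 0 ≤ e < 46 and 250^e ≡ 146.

15

Baby-step giant-step with m = ceil(sqrt(46)) = 7.
Baby table (250^j mod 277 for j=0..6):
  0:1  1:250  2:175  3:261  4:155  5:247  6:256
Giant step factor: 250^(-7) ≡ 64 (mod 277).
Scan 146·64^i mod 277 for i = 0, 1, …:
  i=0: 146   i=1: 203   i=2: 250
Match at i=2, j=1: e = 2·7 + 1 = 15.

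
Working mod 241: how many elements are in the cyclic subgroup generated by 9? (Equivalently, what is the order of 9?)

60

The order of 9 must divide p − 1 = 240 = 2^4 · 3 · 5.
Divisors: 1, 2, 3, 4, 5, 6, 8, 10, 12, 15, 16, 20, 24, 30, 40, 48, 60, 80, 120, 240.
Check each in increasing order: 9^1 ≡ 9;  9^2 ≡ 81;  9^3 ≡ 6;  9^4 ≡ 54;  9^5 ≡ 4;  9^6 ≡ 36;  9^8 ≡ 24;  9^10 ≡ 16;  9^12 ≡ 91;  9^15 ≡ 64;  9^16 ≡ 94;  9^20 ≡ 15;  9^24 ≡ 87;  9^30 ≡ 240;  9^40 ≡ 225;  9^48 ≡ 98;  9^60 ≡ 1.
Smallest exponent giving 1 is 60.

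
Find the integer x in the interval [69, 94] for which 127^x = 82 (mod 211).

Compute 127^69 mod 211 = 68, then multiply by 127 repeatedly:
  127^69=68  127^70=196  127^71=205  127^72=82
Found 82 at exponent 72.

72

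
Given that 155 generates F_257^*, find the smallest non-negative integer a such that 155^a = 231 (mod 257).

138

Baby-step giant-step with m = ceil(sqrt(256)) = 16.
Baby table (155^j mod 257 for j=0..15):
  0:1  1:155  2:124  3:202  4:213  5:119  6:198  7:107
  8:137  9:161  10:26  11:175  12:140  13:112  14:141  15:10
Giant step factor: 155^(-16) ≡ 225 (mod 257).
Scan 231·225^i mod 257 for i = 0, 1, …:
  i=0: 231   i=1: 61   i=2: 104   i=3: 13
  i=4: 98   i=5: 205   i=6: 122   i=7: 208
  i=8: 26
Match at i=8, j=10: a = 8·16 + 10 = 138.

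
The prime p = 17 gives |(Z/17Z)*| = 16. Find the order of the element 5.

16

The order of 5 must divide p − 1 = 16 = 2^4.
Divisors: 1, 2, 4, 8, 16.
Check each in increasing order: 5^1 ≡ 5;  5^2 ≡ 8;  5^4 ≡ 13;  5^8 ≡ 16;  5^16 ≡ 1.
Smallest exponent giving 1 is 16.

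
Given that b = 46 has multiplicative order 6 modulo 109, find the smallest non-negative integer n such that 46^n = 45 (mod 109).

2

Successive powers of 46 modulo 109:
  46^0=1  46^1=46  46^2=45
So 46^2 ≡ 45 (mod 109), giving n = 2.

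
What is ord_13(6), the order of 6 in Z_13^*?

The order of 6 must divide p − 1 = 12 = 2^2 · 3.
Divisors: 1, 2, 3, 4, 6, 12.
Check each in increasing order: 6^1 ≡ 6;  6^2 ≡ 10;  6^3 ≡ 8;  6^4 ≡ 9;  6^6 ≡ 12;  6^12 ≡ 1.
Smallest exponent giving 1 is 12.

12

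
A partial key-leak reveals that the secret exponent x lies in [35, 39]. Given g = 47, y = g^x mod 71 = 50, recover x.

Compute 47^35 mod 71 = 70, then multiply by 47 repeatedly:
  47^35=70  47^36=24  47^37=63  47^38=50
Found 50 at exponent 38.

38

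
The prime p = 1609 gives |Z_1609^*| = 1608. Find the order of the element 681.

536

The order of 681 must divide p − 1 = 1608 = 2^3 · 3 · 67.
Divisors: 1, 2, 3, 4, 6, 8, 12, 24, 67, 134, 201, 268, 402, 536, 804, 1608.
Check each in increasing order: 681^1 ≡ 681;  681^2 ≡ 369;  681^3 ≡ 285;  681^4 ≡ 1005;  681^6 ≡ 775;  681^8 ≡ 1182;  681^12 ≡ 468;  681^24 ≡ 200;  681^67 ≡ 1254;  681^134 ≡ 523;  681^201 ≡ 979;  681^268 ≡ 1608;  681^402 ≡ 1086;  681^536 ≡ 1.
Smallest exponent giving 1 is 536.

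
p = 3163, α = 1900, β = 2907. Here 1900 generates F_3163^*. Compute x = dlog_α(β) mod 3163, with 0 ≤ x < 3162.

1509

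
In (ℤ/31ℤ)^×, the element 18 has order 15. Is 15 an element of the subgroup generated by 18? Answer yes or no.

no

⟨18⟩ has order 15; its elements mod 31 are {1, 2, 4, 5, 7, 8, 9, 10, 14, 16, 18, 19, 20, 25, 28}.
15 is not in this set.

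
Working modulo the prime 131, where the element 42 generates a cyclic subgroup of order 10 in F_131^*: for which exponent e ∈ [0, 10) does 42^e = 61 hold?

Successive powers of 42 modulo 131:
  42^0=1  42^1=42  42^2=61
So 42^2 ≡ 61 (mod 131), giving e = 2.

2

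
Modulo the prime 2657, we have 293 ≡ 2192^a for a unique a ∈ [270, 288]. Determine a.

Compute 2192^270 mod 2657 = 1106, then multiply by 2192 repeatedly:
  2192^270=1106  2192^271=1168  2192^272=1565  2192^273=293
Found 293 at exponent 273.

273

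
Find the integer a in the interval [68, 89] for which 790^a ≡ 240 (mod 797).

86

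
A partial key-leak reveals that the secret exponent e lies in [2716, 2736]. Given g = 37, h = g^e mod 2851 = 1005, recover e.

2726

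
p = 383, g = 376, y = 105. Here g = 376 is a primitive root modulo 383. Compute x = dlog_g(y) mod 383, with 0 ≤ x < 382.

Baby-step giant-step with m = ceil(sqrt(382)) = 20.
Baby table (376^j mod 383 for j=0..19):
  0:1  1:376  2:49  3:40  4:103  5:45  6:68  7:290
  8:268  9:39  10:110  11:379  12:28  13:187  14:223  15:354
  16:203  17:111  18:372  19:77
Giant step factor: 376^(-20) ≡ 27 (mod 383).
Scan 105·27^i mod 383 for i = 0, 1, …:
  i=0: 105   i=1: 154   i=2: 328   i=3: 47
  i=4: 120   i=5: 176   i=6: 156   i=7: 382
  i=8: 356   i=9: 37     …   i=15: 241
  i=16: 379
Match at i=16, j=11: x = 16·20 + 11 = 331.

331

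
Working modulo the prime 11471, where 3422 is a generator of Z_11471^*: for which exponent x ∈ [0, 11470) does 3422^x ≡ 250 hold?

Baby-step giant-step with m = ceil(sqrt(11470)) = 108.
Baby table (3422^j mod 11471 for j=0..107):
  0:1  1:3422  2:9664  3:10786  4:7485  5:10398  6:10385  7:312
  8:861  9:9766  10:4229  11:6707  12:9354  13:5298  14:5576  15:4799
  16:7177  17:283  18:4862  19:4814  20:1152  21:7591  22:6058  23:2379
  24:7999  25:2772  26:10738  27:3823  28:5366  29:8852  30:8104  31:6481
  32:4539  33:724  34:11263  35:10897  36:8784  37:4828  38:3176  39:5235
  40:7939  41:3930  42:4448  43:10510  44:3635  45:4406  46:4438  47:10703
  48:10234  49:11256  50:9885  51:9962  52:9623  53:8136  54:1275  55:4070
  56:1746  57:9892  58:10974  59:8445  60:3341  61:7786  62:8030  63:5615
  64:605  65:5530  66:7981  67:10002  68:8851  69:4682  70:8288  71:5224
  72:4710  73:865  74:512  75:8472  76:3967  77:4881  78:1006  79:1232
  80:6047  81:10621  82:4934  83:10307  84:8700  85:4155  86:5841  87:5420
  88:10104  89:2294  90:3904  91:7244  92:137  93:9974  94:4803  95:9394
  96:4526  97:2122  98:341  99:8331  100:3247  101:7306  102:5823  103:1179
  104:8217  105:3153  106:6826  107:3616
Giant step factor: 3422^(-108) ≡ 722 (mod 11471).
Scan 250·722^i mod 11471 for i = 0, 1, …:
  i=0: 250   i=1: 8435   i=2: 10440   i=3: 1233
  i=4: 6959   i=5: 100   i=6: 3374   i=7: 4176
  i=8: 9670   i=9: 7372     …   i=96: 2050
  i=97: 341
Match at i=97, j=98: x = 97·108 + 98 = 10574.

10574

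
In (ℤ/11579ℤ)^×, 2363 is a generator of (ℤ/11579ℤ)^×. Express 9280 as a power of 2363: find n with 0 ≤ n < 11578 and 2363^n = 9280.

11155

Baby-step giant-step with m = ceil(sqrt(11578)) = 108.
Baby table (2363^j mod 11579 for j=0..107):
  0:1  1:2363  2:2691  3:1962  4:4606  5:11297  6:5216  7:5352
  8:2508  9:9535  10:10050  11:11200  12:7585  13:10642  14:9037  15:2755
  16:2667  17:3145  18:9496  19:10525  20:10462  21:541  22:4693  23:8456
  24:7753  25:2361  26:9544  27:8159  28:682  29:2085  30:5780  31:6499
  32:3383  33:4519  34:2559  35:2679  36:8343  37:7051  38:10911  39:7839
  40:8736  41:9390  42:3206  43:3112  44:991  45:2775  46:3611  47:10649
  48:2420  49:10013  50:4822  51:650  52:7522  53:721  54:1610  55:6518
  56:1964  57:9332  58:5100  59:9140  60:2985  61:1944  62:8388  63:9175
  64:4637  65:3497  66:7584  67:8279  68:6346  69:793  70:9640  71:3427
  72:4280  73:5173  74:7954  75:2585  76:6222  77:8835  78:168  79:3298
  80:507  81:5404  82:9594  83:10519  84:7863  85:7553  86:4500  87:3978
  88:9445  89:5802  90:590  91:4690  92:1367  93:11259  94:8054  95:7305
  96:9005  97:8192  98:9187  99:9835  100:1052  101:7970  102:5656  103:2962
  104:5490  105:4390  106:10365  107:2910
Giant step factor: 2363^(-108) ≡ 9047 (mod 11579).
Scan 9280·9047^i mod 11579 for i = 0, 1, …:
  i=0: 9280   i=1: 8410   i=2: 11240   i=3: 1502
  i=4: 6427   i=5: 6910   i=6: 11328   i=7: 10266
  i=8: 1343   i=9: 3750     …   i=102: 2380
  i=103: 6499
Match at i=103, j=31: n = 103·108 + 31 = 11155.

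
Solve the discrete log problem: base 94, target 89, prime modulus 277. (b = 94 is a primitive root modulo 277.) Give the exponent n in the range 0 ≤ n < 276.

274

Baby-step giant-step with m = ceil(sqrt(276)) = 17.
Baby table (94^j mod 277 for j=0..16):
  0:1  1:94  2:249  3:138  4:230  5:14  6:208  7:162
  8:270  9:173  10:196  11:142  12:52  13:179  14:206  15:251
  16:49
Giant step factor: 94^(-17) ≡ 199 (mod 277).
Scan 89·199^i mod 277 for i = 0, 1, …:
  i=0: 89   i=1: 260   i=2: 218   i=3: 170
  i=4: 36   i=5: 239   i=6: 194   i=7: 103
  i=8: 276   i=9: 78     …   i=15: 114
  i=16: 249
Match at i=16, j=2: n = 16·17 + 2 = 274.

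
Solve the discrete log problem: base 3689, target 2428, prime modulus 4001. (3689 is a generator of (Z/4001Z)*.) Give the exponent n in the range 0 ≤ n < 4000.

3254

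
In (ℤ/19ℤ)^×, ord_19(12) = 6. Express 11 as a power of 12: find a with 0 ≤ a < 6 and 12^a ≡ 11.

Successive powers of 12 modulo 19:
  12^0=1  12^1=12  12^2=11
So 12^2 ≡ 11 (mod 19), giving a = 2.

2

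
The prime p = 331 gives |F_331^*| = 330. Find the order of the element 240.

330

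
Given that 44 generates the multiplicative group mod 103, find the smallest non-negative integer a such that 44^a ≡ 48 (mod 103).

Baby-step giant-step with m = ceil(sqrt(102)) = 11.
Baby table (44^j mod 103 for j=0..10):
  0:1  1:44  2:82  3:3  4:29  5:40  6:9  7:87
  8:17  9:27  10:55
Giant step factor: 44^(-11) ≡ 101 (mod 103).
Scan 48·101^i mod 103 for i = 0, 1, …:
  i=0: 48   i=1: 7   i=2: 89   i=3: 28
  i=4: 47   i=5: 9
Match at i=5, j=6: a = 5·11 + 6 = 61.

61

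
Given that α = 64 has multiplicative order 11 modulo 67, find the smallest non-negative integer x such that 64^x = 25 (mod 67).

5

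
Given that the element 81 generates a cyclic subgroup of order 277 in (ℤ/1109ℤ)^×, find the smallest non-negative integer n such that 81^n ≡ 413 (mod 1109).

Baby-step giant-step with m = ceil(sqrt(277)) = 17.
Baby table (81^j mod 1109 for j=0..16):
  0:1  1:81  2:1016  3:230  4:886  5:790  6:777  7:833
  8:933  9:161  10:842  11:553  12:433  13:694  14:764  15:889
  16:1033
Giant step factor: 81^(-17) ≡ 844 (mod 1109).
Scan 413·844^i mod 1109 for i = 0, 1, …:
  i=0: 413   i=1: 346   i=2: 357   i=3: 769
  i=4: 271   i=5: 270   i=6: 535   i=7: 177
  i=8: 782   i=9: 153   i=10: 488   i=11: 433
Match at i=11, j=12: n = 11·17 + 12 = 199.

199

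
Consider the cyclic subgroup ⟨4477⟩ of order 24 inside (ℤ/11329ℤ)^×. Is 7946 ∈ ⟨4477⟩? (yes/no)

no

7946 ∈ ⟨4477⟩ iff 7946^24 ≡ 1 (mod 11329), since |⟨4477⟩| = 24.
7946^24 mod 11329 = 1024.
Since 1024 ≠ 1, 7946 does not lie in the subgroup.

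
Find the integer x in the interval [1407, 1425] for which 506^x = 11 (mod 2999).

1414

Compute 506^1407 mod 2999 = 2639, then multiply by 506 repeatedly:
  506^1407=2639  506^1408=779  506^1409=1305  506^1410=550  506^1411=2392
  506^1412=1755  506^1413=326  506^1414=11
Found 11 at exponent 1414.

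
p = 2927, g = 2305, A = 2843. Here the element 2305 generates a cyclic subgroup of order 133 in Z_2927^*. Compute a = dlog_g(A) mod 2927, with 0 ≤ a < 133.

Baby-step giant-step with m = ceil(sqrt(133)) = 12.
Baby table (2305^j mod 2927 for j=0..11):
  0:1  1:2305  2:520  3:1457  4:1116  5:2474  6:774  7:1527
  8:1481  9:823  10:319  11:618
Giant step factor: 2305^(-12) ≡ 644 (mod 2927).
Scan 2843·644^i mod 2927 for i = 0, 1, …:
  i=0: 2843   i=1: 1517   i=2: 2257   i=3: 1716
  i=4: 1625   i=5: 1561   i=6: 1323   i=7: 255
  i=8: 308   i=9: 2243   i=10: 1481
Match at i=10, j=8: a = 10·12 + 8 = 128.

128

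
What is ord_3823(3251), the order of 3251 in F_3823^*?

3822

The order of 3251 must divide p − 1 = 3822 = 2 · 3 · 7^2 · 13.
Divisors: 1, 2, 3, 6, 7, 13, 14, 21, 26, 39, 42, 49, 78, 91, 98, 147, 182, 273, 294, 546, 637, 1274, 1911, 3822.
Check each in increasing order: 3251^1 ≡ 3251;  3251^2 ≡ 2229;  3251^3 ≡ 1894;  3251^6 ≡ 1262;  3251^7 ≡ 683;  3251^13 ≡ 1771;  3251^14 ≡ 83;  3251^21 ≡ 3167;  3251^26 ≡ 1581;  3251^39 ≡ 1515;  3251^42 ≡ 2160;  3251^49 ≡ 3425;  3251^78 ≡ 1425;  3251^91 ≡ 495;  3251^98 ≡ 1661;  3251^147 ≡ 301;  3251^182 ≡ 353;  3251^273 ≡ 2700;  3251^294 ≡ 2672;  3251^546 ≡ 3362;  3251^637 ≡ 1185;  3251^1274 ≡ 1184;  3251^1911 ≡ 3822;  3251^3822 ≡ 1.
Smallest exponent giving 1 is 3822.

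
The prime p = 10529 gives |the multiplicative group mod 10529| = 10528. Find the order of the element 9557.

10528

The order of 9557 must divide p − 1 = 10528 = 2^5 · 7 · 47.
Divisors: 1, 2, 4, 7, 8, 14, 16, 28, 32, 47, 56, 94, 112, 188, 224, 329, 376, 658, 752, 1316, 1504, 2632, 5264, 10528.
Check each in increasing order: 9557^1 ≡ 9557;  9557^2 ≡ 7703;  9557^4 ≡ 5294;  9557^7 ≡ 1540;  9557^8 ≡ 8767;  9557^14 ≡ 2575;  9557^16 ≡ 9118;  9557^28 ≡ 7884;  9557^32 ≡ 940;  9557^47 ≡ 108;  9557^56 ≡ 4769;  9557^94 ≡ 1135;  9557^112 ≡ 721;  9557^188 ≡ 3687;  9557^224 ≡ 3920;  9557^329 ≡ 5664;  9557^376 ≡ 1030;  9557^658 ≡ 9562;  9557^752 ≡ 8000;  9557^1316 ≡ 8537;  9557^1504 ≡ 4738;  9557^2632 ≡ 9160;  9557^5264 ≡ 10528;  9557^10528 ≡ 1.
Smallest exponent giving 1 is 10528.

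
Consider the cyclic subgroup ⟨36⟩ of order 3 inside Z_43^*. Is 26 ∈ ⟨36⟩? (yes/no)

no

⟨36⟩ has order 3; its elements mod 43 are {1, 6, 36}.
26 is not in this set.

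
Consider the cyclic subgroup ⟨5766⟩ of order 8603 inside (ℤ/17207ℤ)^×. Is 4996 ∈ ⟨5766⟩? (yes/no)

yes

4996 ∈ ⟨5766⟩ iff 4996^8603 ≡ 1 (mod 17207), since |⟨5766⟩| = 8603.
4996^8603 mod 17207 = 1.
Since 1 = 1, 4996 lies in the subgroup.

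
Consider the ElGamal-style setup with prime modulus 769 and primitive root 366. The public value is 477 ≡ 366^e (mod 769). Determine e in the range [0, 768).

703

Baby-step giant-step with m = ceil(sqrt(768)) = 28.
Baby table (366^j mod 769 for j=0..27):
  0:1  1:366  2:150  3:301  4:199  5:548  6:628  7:686
  8:382  9:623  10:394  11:401  12:656  13:168  14:737  15:592
  16:583  17:365  18:553  19:151  20:667  21:349  22:80  23:58
  24:465  25:241  26:540  27:7
Giant step factor: 366^(-28) ≡ 576 (mod 769).
Scan 477·576^i mod 769 for i = 0, 1, …:
  i=0: 477   i=1: 219   i=2: 28   i=3: 748
  i=4: 208   i=5: 613   i=6: 117   i=7: 489
  i=8: 210   i=9: 227     …   i=24: 624
  i=25: 301
Match at i=25, j=3: e = 25·28 + 3 = 703.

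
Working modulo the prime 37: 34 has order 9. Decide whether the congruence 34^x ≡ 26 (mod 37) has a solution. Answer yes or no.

⟨34⟩ has order 9; its elements mod 37 are {1, 7, 9, 10, 12, 16, 26, 33, 34}.
26 is in this set.

yes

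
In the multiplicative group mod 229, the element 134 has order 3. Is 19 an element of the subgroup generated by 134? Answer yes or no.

19 ∈ ⟨134⟩ iff 19^3 ≡ 1 (mod 229), since |⟨134⟩| = 3.
19^3 mod 229 = 218.
Since 218 ≠ 1, 19 does not lie in the subgroup.

no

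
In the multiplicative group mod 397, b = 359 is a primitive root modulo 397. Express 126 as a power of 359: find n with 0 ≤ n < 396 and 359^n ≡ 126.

216

Baby-step giant-step with m = ceil(sqrt(396)) = 20.
Baby table (359^j mod 397 for j=0..19):
  0:1  1:359  2:253  3:311  4:92  5:77  6:250  7:28
  8:127  9:335  10:371  11:194  12:171  13:251  14:387  15:380
  16:249  17:66  18:271  19:24
Giant step factor: 359^(-20) ≡ 37 (mod 397).
Scan 126·37^i mod 397 for i = 0, 1, …:
  i=0: 126   i=1: 295   i=2: 196   i=3: 106
  i=4: 349   i=5: 209   i=6: 190   i=7: 281
  i=8: 75   i=9: 393   i=10: 249
Match at i=10, j=16: n = 10·20 + 16 = 216.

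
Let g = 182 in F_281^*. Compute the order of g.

56

The order of 182 must divide p − 1 = 280 = 2^3 · 5 · 7.
Divisors: 1, 2, 4, 5, 7, 8, 10, 14, 20, 28, 35, 40, 56, 70, 140, 280.
Check each in increasing order: 182^1 ≡ 182;  182^2 ≡ 247;  182^4 ≡ 32;  182^5 ≡ 204;  182^7 ≡ 89;  182^8 ≡ 181;  182^10 ≡ 28;  182^14 ≡ 53;  182^20 ≡ 222;  182^28 ≡ 280;  182^35 ≡ 192;  182^40 ≡ 109;  182^56 ≡ 1.
Smallest exponent giving 1 is 56.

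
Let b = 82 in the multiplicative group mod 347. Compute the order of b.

The order of 82 must divide p − 1 = 346 = 2 · 173.
Divisors: 1, 2, 173, 346.
Check each in increasing order: 82^1 ≡ 82;  82^2 ≡ 131;  82^173 ≡ 1.
Smallest exponent giving 1 is 173.

173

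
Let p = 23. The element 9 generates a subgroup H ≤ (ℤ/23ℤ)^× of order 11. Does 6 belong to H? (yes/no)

⟨9⟩ has order 11; its elements mod 23 are {1, 2, 3, 4, 6, 8, 9, 12, 13, 16, 18}.
6 is in this set.

yes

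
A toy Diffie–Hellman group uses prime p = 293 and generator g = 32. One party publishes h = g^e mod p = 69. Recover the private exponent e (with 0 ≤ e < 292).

Baby-step giant-step with m = ceil(sqrt(292)) = 18.
Baby table (32^j mod 293 for j=0..17):
  0:1  1:32  2:145  3:245  4:222  5:72  6:253  7:185
  8:60  9:162  10:203  11:50  12:135  13:218  14:237  15:259
  16:84  17:51
Giant step factor: 32^(-18) ≡ 193 (mod 293).
Scan 69·193^i mod 293 for i = 0, 1, …:
  i=0: 69   i=1: 132   i=2: 278   i=3: 35
  i=4: 16   i=5: 158   i=6: 22   i=7: 144
  i=8: 250   i=9: 198   i=10: 124   i=11: 199
  i=12: 24   i=13: 237
Match at i=13, j=14: e = 13·18 + 14 = 248.

248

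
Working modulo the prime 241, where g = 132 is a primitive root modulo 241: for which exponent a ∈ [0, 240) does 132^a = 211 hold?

210

Baby-step giant-step with m = ceil(sqrt(240)) = 16.
Baby table (132^j mod 241 for j=0..15):
  0:1  1:132  2:72  3:105  4:123  5:89  6:180  7:142
  8:187  9:102  10:209  11:114  12:106  13:14  14:161  15:44
Giant step factor: 132^(-16) ≡ 231 (mod 241).
Scan 211·231^i mod 241 for i = 0, 1, …:
  i=0: 211   i=1: 59   i=2: 133   i=3: 116
  i=4: 45   i=5: 32   i=6: 162   i=7: 67
  i=8: 53   i=9: 193   i=10: 239   i=11: 20
  i=12: 41   i=13: 72
Match at i=13, j=2: a = 13·16 + 2 = 210.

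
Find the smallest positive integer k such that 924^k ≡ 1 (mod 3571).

1785

The order of 924 must divide p − 1 = 3570 = 2 · 3 · 5 · 7 · 17.
Divisors: 1, 2, 3, 5, 6, 7, 10, 14, 15, 17, 21, 30, 34, 35, 42, 51, 70, 85, 102, 105, 119, 170, 210, 238, 255, 357, 510, 595, 714, 1190, 1785, 3570.
Check each in increasing order: 924^1 ≡ 924;  924^2 ≡ 307;  924^3 ≡ 1559;  924^5 ≡ 99;  924^6 ≡ 2201;  924^7 ≡ 1825;  924^10 ≡ 2659;  924^14 ≡ 2453;  924^15 ≡ 2558;  924^17 ≡ 3257;  924^21 ≡ 2262;  924^30 ≡ 1292;  924^34 ≡ 2179;  924^35 ≡ 2923;  924^42 ≡ 2972;  924^51 ≡ 1426;  924^70 ≡ 2097;  924^85 ≡ 484;  924^102 ≡ 1577;  924^105 ≡ 1695;  924^119 ≡ 1191;  924^170 ≡ 2141;  924^210 ≡ 1941;  924^238 ≡ 794;  924^255 ≡ 654;  924^357 ≡ 2910;  924^510 ≡ 2767;  924^595 ≡ 103;  924^714 ≡ 1259;  924^1190 ≡ 3467;  924^1785 ≡ 1.
Smallest exponent giving 1 is 1785.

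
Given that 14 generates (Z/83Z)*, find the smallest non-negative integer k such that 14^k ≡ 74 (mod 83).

Baby-step giant-step with m = ceil(sqrt(82)) = 10.
Baby table (14^j mod 83 for j=0..9):
  0:1  1:14  2:30  3:5  4:70  5:67  6:25  7:18
  8:3  9:42
Giant step factor: 14^(-10) ≡ 12 (mod 83).
Scan 74·12^i mod 83 for i = 0, 1, …:
  i=0: 74   i=1: 58   i=2: 32   i=3: 52
  i=4: 43   i=5: 18
Match at i=5, j=7: k = 5·10 + 7 = 57.

57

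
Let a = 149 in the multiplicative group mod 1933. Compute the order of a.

The order of 149 must divide p − 1 = 1932 = 2^2 · 3 · 7 · 23.
Divisors: 1, 2, 3, 4, 6, 7, 12, 14, 21, 23, 28, 42, 46, 69, 84, 92, 138, 161, 276, 322, 483, 644, 966, 1932.
Check each in increasing order: 149^1 ≡ 149;  149^2 ≡ 938;  149^3 ≡ 586;  149^4 ≡ 329;  149^6 ≡ 1255;  149^7 ≡ 1427;  149^12 ≡ 1563;  149^14 ≡ 880;  149^21 ≡ 1243;  149^23 ≡ 335;  149^28 ≡ 1200;  149^42 ≡ 582;  149^46 ≡ 111;  149^69 ≡ 458;  149^84 ≡ 449;  149^92 ≡ 723;  149^138 ≡ 1000;  149^161 ≡ 591;  149^276 ≡ 639;  149^322 ≡ 1341;  149^483 ≡ 1.
Smallest exponent giving 1 is 483.

483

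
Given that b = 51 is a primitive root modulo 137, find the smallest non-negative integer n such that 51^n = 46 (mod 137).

Baby-step giant-step with m = ceil(sqrt(136)) = 12.
Baby table (51^j mod 137 for j=0..11):
  0:1  1:51  2:135  3:35  4:4  5:67  6:129  7:3
  8:16  9:131  10:105  11:12
Giant step factor: 51^(-12) ≡ 15 (mod 137).
Scan 46·15^i mod 137 for i = 0, 1, …:
  i=0: 46   i=1: 5   i=2: 75   i=3: 29
  i=4: 24   i=5: 86   i=6: 57   i=7: 33
  i=8: 84   i=9: 27   i=10: 131
Match at i=10, j=9: n = 10·12 + 9 = 129.

129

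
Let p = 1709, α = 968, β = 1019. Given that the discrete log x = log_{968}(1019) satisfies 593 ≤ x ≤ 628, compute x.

607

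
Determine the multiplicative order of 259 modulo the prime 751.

The order of 259 must divide p − 1 = 750 = 2 · 3 · 5^3.
Divisors: 1, 2, 3, 5, 6, 10, 15, 25, 30, 50, 75, 125, 150, 250, 375, 750.
Check each in increasing order: 259^1 ≡ 259;  259^2 ≡ 242;  259^3 ≡ 345;  259^5 ≡ 129;  259^6 ≡ 367;  259^10 ≡ 119;  259^15 ≡ 331;  259^25 ≡ 337;  259^30 ≡ 666;  259^50 ≡ 168;  259^75 ≡ 291;  259^125 ≡ 73;  259^150 ≡ 569;  259^250 ≡ 72;  259^375 ≡ 750;  259^750 ≡ 1.
Smallest exponent giving 1 is 750.

750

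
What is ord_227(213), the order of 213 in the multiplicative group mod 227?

113

The order of 213 must divide p − 1 = 226 = 2 · 113.
Divisors: 1, 2, 113, 226.
Check each in increasing order: 213^1 ≡ 213;  213^2 ≡ 196;  213^113 ≡ 1.
Smallest exponent giving 1 is 113.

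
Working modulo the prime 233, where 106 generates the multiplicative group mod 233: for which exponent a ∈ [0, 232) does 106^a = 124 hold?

122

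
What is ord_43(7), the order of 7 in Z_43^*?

The order of 7 must divide p − 1 = 42 = 2 · 3 · 7.
Divisors: 1, 2, 3, 6, 7, 14, 21, 42.
Check each in increasing order: 7^1 ≡ 7;  7^2 ≡ 6;  7^3 ≡ 42;  7^6 ≡ 1.
Smallest exponent giving 1 is 6.

6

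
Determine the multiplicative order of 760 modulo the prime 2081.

2080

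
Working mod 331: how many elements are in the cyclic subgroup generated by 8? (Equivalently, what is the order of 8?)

The order of 8 must divide p − 1 = 330 = 2 · 3 · 5 · 11.
Divisors: 1, 2, 3, 5, 6, 10, 11, 15, 22, 30, 33, 55, 66, 110, 165, 330.
Check each in increasing order: 8^1 ≡ 8;  8^2 ≡ 64;  8^3 ≡ 181;  8^5 ≡ 330;  8^6 ≡ 323;  8^10 ≡ 1.
Smallest exponent giving 1 is 10.

10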